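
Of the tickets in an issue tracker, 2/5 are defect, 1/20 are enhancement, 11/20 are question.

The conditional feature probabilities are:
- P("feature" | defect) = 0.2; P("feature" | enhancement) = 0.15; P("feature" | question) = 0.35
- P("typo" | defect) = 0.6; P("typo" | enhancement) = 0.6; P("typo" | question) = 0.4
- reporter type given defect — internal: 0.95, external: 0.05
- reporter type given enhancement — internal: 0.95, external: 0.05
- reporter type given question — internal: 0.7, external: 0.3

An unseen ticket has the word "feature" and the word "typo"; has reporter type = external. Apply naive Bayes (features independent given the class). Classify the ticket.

question

defect: 0.4 × 0.2 × 0.6 × 0.05 = 0.0024
enhancement: 0.05 × 0.15 × 0.6 × 0.05 = 0.000225
question: 0.55 × 0.35 × 0.4 × 0.3 = 0.0231
Highest score → question.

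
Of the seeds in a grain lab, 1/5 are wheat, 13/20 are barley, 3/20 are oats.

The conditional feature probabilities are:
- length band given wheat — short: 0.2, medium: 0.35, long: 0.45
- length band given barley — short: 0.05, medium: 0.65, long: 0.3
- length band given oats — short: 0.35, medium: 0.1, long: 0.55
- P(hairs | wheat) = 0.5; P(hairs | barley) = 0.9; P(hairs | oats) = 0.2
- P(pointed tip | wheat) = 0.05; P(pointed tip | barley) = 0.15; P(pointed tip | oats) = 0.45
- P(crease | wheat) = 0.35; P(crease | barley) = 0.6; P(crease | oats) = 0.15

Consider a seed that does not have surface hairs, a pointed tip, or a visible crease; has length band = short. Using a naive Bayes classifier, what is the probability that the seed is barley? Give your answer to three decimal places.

wheat: 0.2 × 0.2 × (1−0.5) × (1−0.05) × (1−0.35) = 0.01235
barley: 0.65 × 0.05 × (1−0.9) × (1−0.15) × (1−0.6) = 0.001105
oats: 0.15 × 0.35 × (1−0.2) × (1−0.45) × (1−0.15) = 0.019635
P(barley | x) = 0.001105 / 0.03309 ≈ 0.033

0.033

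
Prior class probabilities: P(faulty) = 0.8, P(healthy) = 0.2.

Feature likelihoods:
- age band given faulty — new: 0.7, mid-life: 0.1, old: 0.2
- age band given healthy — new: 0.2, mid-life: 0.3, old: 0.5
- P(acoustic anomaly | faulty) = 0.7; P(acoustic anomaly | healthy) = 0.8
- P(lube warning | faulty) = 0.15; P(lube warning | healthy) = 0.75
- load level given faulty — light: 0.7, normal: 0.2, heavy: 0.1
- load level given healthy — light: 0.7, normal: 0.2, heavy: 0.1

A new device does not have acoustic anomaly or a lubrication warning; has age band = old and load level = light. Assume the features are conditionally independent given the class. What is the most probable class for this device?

faulty

faulty: 0.8 × 0.2 × (1−0.7) × (1−0.15) × 0.7 = 0.02856
healthy: 0.2 × 0.5 × (1−0.8) × (1−0.75) × 0.7 = 0.0035
Highest score → faulty.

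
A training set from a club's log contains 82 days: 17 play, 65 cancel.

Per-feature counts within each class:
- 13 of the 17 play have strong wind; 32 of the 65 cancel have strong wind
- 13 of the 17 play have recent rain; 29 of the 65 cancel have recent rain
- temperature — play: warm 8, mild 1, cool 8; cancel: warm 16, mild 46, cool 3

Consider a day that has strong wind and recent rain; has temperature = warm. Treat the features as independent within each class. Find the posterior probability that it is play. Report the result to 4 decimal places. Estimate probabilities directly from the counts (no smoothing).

0.5710

play: (17/82) × (13/17) × (13/17) × (8/17) ≈ 0.0570512
cancel: (65/82) × (32/65) × (29/65) × (16/65) ≈ 0.0428576
P(play | x) = 0.0570512 / 0.0999088 ≈ 0.5710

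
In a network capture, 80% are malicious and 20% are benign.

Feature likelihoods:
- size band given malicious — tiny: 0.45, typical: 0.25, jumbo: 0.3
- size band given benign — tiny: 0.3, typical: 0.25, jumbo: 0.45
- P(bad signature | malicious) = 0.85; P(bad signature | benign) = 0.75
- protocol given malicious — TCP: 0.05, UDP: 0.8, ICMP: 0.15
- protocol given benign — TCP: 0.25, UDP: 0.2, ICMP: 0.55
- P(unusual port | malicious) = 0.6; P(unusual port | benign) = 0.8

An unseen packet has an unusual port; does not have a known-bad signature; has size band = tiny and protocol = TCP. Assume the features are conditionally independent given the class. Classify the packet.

benign

malicious: 0.8 × 0.45 × (1−0.85) × 0.05 × 0.6 = 0.00162
benign: 0.2 × 0.3 × (1−0.75) × 0.25 × 0.8 = 0.003
Highest score → benign.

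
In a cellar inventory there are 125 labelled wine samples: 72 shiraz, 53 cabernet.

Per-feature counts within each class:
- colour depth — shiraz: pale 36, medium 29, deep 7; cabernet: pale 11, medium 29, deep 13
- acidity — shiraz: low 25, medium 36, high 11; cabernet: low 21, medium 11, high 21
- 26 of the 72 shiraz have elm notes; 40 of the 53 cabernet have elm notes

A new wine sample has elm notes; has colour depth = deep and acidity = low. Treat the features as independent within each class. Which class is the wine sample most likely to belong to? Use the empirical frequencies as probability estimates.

cabernet

shiraz: (72/125) × (7/72) × (25/72) × (26/72) ≈ 0.0070216
cabernet: (53/125) × (13/53) × (21/53) × (40/53) ≈ 0.0311
Highest score → cabernet.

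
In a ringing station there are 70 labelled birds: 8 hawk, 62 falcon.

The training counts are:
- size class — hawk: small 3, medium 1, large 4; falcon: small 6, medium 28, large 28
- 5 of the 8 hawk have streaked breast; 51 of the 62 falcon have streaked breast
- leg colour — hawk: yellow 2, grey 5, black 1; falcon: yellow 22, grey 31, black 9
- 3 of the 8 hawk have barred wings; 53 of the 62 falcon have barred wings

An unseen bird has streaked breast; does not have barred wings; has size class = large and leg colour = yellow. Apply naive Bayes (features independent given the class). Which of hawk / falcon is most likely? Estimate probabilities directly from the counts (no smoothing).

hawk: (8/70) × (4/8) × (5/8) × (2/8) × (5/8) ≈ 0.00558036
falcon: (62/70) × (28/62) × (51/62) × (22/62) × (9/62) ≈ 0.0169481
Highest score → falcon.

falcon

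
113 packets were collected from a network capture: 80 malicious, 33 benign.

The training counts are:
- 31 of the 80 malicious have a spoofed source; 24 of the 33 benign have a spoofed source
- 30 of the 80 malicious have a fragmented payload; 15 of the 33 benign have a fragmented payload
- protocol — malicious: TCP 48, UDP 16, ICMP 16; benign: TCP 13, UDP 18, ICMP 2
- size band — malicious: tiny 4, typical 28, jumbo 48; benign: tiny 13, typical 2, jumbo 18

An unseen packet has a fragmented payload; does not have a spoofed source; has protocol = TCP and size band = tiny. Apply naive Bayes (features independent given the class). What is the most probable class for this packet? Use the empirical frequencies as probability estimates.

malicious: (80/113) × (49/80) × (30/80) × (48/80) × (4/80) ≈ 0.00487832
benign: (33/113) × (9/33) × (15/33) × (13/33) × (13/33) ≈ 0.00561824
Highest score → benign.

benign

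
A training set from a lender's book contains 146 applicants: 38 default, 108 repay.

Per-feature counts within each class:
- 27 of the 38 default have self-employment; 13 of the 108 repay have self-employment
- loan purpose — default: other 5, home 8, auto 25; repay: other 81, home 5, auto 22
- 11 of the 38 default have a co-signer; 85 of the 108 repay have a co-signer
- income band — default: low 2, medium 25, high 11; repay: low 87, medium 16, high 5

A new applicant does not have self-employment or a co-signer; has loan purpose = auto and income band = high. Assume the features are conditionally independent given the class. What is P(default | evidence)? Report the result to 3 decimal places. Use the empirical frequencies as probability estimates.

default: (38/146) × (11/38) × (25/38) × (27/38) × (11/38) ≈ 0.010195
repay: (108/146) × (95/108) × (22/108) × (23/108) × (5/108) ≈ 0.00130683
P(default | x) = 0.010195 / 0.01150183 ≈ 0.886

0.886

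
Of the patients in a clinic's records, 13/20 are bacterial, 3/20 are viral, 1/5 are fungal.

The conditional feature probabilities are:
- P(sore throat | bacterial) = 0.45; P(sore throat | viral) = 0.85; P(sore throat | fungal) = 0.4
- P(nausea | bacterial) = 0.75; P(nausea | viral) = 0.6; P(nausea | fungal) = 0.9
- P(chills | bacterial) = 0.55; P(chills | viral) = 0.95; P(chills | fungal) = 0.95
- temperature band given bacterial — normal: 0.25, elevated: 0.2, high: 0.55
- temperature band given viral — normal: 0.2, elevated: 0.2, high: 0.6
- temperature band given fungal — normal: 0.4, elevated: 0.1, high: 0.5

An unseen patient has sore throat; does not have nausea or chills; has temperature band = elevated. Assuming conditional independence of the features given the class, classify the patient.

bacterial

bacterial: 0.65 × 0.45 × (1−0.75) × (1−0.55) × 0.2 = 0.00658125
viral: 0.15 × 0.85 × (1−0.6) × (1−0.95) × 0.2 = 0.00051
fungal: 0.2 × 0.4 × (1−0.9) × (1−0.95) × 0.1 = 0.00004
Highest score → bacterial.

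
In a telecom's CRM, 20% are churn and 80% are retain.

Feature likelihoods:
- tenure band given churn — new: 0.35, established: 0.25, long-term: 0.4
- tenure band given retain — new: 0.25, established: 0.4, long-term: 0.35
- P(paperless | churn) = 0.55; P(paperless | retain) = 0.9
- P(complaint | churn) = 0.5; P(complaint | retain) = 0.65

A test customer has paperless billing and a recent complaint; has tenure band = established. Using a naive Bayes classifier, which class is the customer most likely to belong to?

churn: 0.2 × 0.25 × 0.55 × 0.5 = 0.01375
retain: 0.8 × 0.4 × 0.9 × 0.65 = 0.1872
Highest score → retain.

retain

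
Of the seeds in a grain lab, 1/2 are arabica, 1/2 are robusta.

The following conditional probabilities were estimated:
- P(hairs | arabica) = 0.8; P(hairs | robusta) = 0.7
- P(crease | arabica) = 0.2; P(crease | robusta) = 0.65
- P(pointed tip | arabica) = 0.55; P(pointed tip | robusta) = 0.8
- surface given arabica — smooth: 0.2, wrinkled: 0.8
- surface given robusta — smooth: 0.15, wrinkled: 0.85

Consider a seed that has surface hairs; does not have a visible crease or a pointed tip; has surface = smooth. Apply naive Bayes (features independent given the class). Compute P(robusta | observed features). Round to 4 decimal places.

arabica: 0.5 × 0.8 × (1−0.2) × (1−0.55) × 0.2 = 0.0288
robusta: 0.5 × 0.7 × (1−0.65) × (1−0.8) × 0.15 = 0.003675
P(robusta | x) = 0.003675 / 0.032475 ≈ 0.1132

0.1132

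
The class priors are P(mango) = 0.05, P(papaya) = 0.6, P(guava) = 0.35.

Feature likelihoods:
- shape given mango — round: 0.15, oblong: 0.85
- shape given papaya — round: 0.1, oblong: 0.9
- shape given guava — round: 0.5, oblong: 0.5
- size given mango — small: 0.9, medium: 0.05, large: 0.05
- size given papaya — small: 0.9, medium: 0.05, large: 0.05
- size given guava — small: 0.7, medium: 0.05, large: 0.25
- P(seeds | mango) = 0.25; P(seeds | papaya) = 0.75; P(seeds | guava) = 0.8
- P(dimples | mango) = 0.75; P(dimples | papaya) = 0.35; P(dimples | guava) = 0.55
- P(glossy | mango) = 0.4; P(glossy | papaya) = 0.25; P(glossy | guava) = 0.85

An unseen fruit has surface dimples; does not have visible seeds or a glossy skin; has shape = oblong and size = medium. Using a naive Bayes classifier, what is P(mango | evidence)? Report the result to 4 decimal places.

0.2723

mango: 0.05 × 0.85 × 0.05 × (1−0.25) × 0.75 × (1−0.4) = 0.0007171875
papaya: 0.6 × 0.9 × 0.05 × (1−0.75) × 0.35 × (1−0.25) = 0.001771875
guava: 0.35 × 0.5 × 0.05 × (1−0.8) × 0.55 × (1−0.85) = 0.000144375
P(mango | x) = 0.0007171875 / 0.0026334375 ≈ 0.2723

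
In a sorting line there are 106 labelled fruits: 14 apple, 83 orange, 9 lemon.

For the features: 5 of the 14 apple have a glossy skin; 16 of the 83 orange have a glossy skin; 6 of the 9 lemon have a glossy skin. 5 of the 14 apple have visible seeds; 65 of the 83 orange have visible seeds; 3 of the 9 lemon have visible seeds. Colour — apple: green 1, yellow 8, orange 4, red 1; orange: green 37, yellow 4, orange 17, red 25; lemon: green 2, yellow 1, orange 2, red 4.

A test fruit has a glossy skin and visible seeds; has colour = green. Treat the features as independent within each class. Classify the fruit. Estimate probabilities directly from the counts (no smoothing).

apple: (14/106) × (5/14) × (5/14) × (1/14) ≈ 0.00120331
orange: (83/106) × (16/83) × (65/83) × (37/83) ≈ 0.0526954
lemon: (9/106) × (6/9) × (3/9) × (2/9) ≈ 0.00419287
Highest score → orange.

orange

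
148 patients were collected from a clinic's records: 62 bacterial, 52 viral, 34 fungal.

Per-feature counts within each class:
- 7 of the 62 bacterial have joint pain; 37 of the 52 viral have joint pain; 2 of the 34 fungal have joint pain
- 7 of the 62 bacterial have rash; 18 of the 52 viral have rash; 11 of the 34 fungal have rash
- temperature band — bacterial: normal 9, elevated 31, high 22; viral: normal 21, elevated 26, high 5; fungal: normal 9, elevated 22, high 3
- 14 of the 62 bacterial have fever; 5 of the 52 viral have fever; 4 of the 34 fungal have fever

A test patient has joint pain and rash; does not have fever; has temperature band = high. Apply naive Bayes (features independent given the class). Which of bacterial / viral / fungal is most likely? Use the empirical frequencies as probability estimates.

viral

bacterial: (62/148) × (7/62) × (7/62) × (22/62) × (48/62) ≈ 0.00146698
viral: (52/148) × (37/52) × (18/52) × (5/52) × (47/52) ≈ 0.00752091
fungal: (34/148) × (2/34) × (11/34) × (3/34) × (30/34) ≈ 0.000340382
Highest score → viral.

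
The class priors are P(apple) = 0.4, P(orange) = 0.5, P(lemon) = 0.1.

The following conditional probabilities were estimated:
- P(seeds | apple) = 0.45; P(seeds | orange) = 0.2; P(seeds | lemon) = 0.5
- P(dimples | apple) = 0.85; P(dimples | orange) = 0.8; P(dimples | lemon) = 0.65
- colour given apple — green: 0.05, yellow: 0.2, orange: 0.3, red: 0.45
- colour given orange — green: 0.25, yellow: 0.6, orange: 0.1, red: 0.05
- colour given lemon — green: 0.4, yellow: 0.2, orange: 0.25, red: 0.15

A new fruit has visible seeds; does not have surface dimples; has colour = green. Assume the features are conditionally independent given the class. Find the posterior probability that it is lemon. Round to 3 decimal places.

apple: 0.4 × 0.45 × (1−0.85) × 0.05 = 0.00135
orange: 0.5 × 0.2 × (1−0.8) × 0.25 = 0.005
lemon: 0.1 × 0.5 × (1−0.65) × 0.4 = 0.007
P(lemon | x) = 0.007 / 0.01335 ≈ 0.524

0.524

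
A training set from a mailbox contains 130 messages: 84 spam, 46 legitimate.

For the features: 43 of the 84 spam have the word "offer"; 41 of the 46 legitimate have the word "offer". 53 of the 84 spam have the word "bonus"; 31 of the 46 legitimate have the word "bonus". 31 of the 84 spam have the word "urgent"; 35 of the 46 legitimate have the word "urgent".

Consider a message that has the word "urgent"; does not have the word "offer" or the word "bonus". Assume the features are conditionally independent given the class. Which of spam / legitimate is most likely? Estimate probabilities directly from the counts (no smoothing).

spam: (84/130) × (41/84) × (31/84) × (31/84) ≈ 0.0429542
legitimate: (46/130) × (5/46) × (15/46) × (35/46) ≈ 0.00954268
Highest score → spam.

spam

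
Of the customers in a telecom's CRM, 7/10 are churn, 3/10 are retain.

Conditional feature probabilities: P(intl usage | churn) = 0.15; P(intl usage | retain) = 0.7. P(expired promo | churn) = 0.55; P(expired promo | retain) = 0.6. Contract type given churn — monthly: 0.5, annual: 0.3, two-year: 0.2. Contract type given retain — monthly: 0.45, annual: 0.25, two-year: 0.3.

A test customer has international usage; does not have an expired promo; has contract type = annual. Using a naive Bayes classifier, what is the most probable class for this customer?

retain

churn: 0.7 × 0.15 × (1−0.55) × 0.3 = 0.014175
retain: 0.3 × 0.7 × (1−0.6) × 0.25 = 0.021
Highest score → retain.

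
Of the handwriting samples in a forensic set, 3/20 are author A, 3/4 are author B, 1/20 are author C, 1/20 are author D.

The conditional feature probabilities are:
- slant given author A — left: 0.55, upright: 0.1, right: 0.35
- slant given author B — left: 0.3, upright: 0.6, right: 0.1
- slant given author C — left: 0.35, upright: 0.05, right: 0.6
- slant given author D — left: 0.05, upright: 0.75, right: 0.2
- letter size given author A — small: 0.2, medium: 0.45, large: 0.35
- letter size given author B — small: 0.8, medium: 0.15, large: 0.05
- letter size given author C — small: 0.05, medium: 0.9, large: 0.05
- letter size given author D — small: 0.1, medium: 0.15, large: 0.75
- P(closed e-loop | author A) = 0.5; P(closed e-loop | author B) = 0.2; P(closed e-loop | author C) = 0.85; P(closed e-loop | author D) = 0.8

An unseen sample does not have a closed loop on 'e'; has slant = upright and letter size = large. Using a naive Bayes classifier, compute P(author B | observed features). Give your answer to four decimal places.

author A: 0.15 × 0.1 × 0.35 × (1−0.5) = 0.002625
author B: 0.75 × 0.6 × 0.05 × (1−0.2) = 0.018
author C: 0.05 × 0.05 × 0.05 × (1−0.85) = 0.00001875
author D: 0.05 × 0.75 × 0.75 × (1−0.8) = 0.005625
P(author B | x) = 0.018 / 0.02626875 ≈ 0.6852

0.6852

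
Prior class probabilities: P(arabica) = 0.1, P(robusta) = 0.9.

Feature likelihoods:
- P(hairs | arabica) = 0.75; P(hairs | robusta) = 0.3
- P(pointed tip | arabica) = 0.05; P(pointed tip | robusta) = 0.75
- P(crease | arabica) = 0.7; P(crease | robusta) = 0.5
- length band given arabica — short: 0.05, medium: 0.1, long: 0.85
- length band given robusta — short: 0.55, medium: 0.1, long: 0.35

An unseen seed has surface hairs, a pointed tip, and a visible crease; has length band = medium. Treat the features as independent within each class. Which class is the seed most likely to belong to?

arabica: 0.1 × 0.75 × 0.05 × 0.7 × 0.1 = 0.0002625
robusta: 0.9 × 0.3 × 0.75 × 0.5 × 0.1 = 0.010125
Highest score → robusta.

robusta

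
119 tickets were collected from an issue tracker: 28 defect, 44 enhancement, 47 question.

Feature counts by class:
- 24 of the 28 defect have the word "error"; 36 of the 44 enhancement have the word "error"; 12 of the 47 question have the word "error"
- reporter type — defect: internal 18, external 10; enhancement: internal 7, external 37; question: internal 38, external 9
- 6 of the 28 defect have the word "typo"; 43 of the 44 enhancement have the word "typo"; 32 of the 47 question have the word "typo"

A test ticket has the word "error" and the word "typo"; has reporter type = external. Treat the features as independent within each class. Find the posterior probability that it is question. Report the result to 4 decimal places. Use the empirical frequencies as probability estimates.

defect: (28/119) × (24/28) × (10/28) × (6/28) ≈ 0.0154347
enhancement: (44/119) × (36/44) × (37/44) × (43/44) ≈ 0.248611
question: (47/119) × (12/47) × (9/47) × (32/47) ≈ 0.0131471
P(question | x) = 0.0131471 / 0.2771928 ≈ 0.0474

0.0474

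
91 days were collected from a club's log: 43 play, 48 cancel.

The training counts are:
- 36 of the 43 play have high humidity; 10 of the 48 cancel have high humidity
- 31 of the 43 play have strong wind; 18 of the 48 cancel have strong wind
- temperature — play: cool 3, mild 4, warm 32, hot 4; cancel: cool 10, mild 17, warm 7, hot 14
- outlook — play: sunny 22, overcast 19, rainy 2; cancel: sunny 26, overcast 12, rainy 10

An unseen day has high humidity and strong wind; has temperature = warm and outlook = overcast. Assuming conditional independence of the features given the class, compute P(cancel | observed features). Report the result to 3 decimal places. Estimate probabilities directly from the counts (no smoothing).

play: (43/91) × (36/43) × (31/43) × (32/43) × (19/43) ≈ 0.0937823
cancel: (48/91) × (10/48) × (18/48) × (7/48) × (12/48) ≈ 0.0015024
P(cancel | x) = 0.0015024 / 0.0952847 ≈ 0.016

0.016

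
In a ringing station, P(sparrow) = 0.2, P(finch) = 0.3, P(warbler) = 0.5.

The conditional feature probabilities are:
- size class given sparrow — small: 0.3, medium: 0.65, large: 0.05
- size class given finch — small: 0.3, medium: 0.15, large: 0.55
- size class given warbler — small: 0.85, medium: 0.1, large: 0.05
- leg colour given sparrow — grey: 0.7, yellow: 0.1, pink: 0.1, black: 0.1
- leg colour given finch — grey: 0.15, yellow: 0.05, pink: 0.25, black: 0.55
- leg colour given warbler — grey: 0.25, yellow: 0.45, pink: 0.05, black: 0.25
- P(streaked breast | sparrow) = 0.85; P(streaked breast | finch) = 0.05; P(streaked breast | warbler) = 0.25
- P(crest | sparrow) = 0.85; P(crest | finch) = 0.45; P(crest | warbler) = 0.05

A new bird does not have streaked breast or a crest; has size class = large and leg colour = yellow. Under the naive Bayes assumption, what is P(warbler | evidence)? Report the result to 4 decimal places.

0.6491

sparrow: 0.2 × 0.05 × 0.1 × (1−0.85) × (1−0.85) = 0.0000225
finch: 0.3 × 0.55 × 0.05 × (1−0.05) × (1−0.45) = 0.004310625
warbler: 0.5 × 0.05 × 0.45 × (1−0.25) × (1−0.05) = 0.008015625
P(warbler | x) = 0.008015625 / 0.01234875 ≈ 0.6491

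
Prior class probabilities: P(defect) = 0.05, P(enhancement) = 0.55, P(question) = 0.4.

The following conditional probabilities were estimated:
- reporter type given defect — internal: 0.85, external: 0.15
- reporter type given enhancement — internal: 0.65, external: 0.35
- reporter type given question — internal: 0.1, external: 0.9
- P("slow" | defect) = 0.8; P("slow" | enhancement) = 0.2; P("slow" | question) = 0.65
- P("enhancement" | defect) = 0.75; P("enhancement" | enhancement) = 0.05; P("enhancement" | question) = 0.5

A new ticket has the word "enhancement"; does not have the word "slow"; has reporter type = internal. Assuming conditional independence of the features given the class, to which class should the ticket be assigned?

defect: 0.05 × 0.85 × (1−0.8) × 0.75 = 0.006375
enhancement: 0.55 × 0.65 × (1−0.2) × 0.05 = 0.0143
question: 0.4 × 0.1 × (1−0.65) × 0.5 = 0.007
Highest score → enhancement.

enhancement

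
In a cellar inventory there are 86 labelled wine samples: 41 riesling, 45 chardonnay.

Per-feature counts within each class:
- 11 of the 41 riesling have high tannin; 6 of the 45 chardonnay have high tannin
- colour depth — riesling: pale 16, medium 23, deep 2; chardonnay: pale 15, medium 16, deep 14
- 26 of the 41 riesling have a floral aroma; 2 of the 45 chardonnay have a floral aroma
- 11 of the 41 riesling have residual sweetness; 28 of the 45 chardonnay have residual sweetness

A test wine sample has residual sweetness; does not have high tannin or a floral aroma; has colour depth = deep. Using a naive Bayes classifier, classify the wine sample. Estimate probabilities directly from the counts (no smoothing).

riesling: (41/86) × (30/41) × (2/41) × (15/41) × (11/41) ≈ 0.00167026
chardonnay: (45/86) × (39/45) × (14/45) × (43/45) × (28/45) ≈ 0.0838848
Highest score → chardonnay.

chardonnay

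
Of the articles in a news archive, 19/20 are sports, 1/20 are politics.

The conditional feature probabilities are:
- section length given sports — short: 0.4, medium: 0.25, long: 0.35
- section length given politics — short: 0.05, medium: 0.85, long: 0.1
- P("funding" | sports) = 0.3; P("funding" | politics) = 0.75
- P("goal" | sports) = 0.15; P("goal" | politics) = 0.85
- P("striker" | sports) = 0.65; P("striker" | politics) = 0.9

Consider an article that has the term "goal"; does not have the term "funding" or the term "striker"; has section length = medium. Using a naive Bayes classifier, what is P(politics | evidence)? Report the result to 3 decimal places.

sports: 0.95 × 0.25 × (1−0.3) × 0.15 × (1−0.65) = 0.008728125
politics: 0.05 × 0.85 × (1−0.75) × 0.85 × (1−0.9) = 0.000903125
P(politics | x) = 0.000903125 / 0.00963125 ≈ 0.094

0.094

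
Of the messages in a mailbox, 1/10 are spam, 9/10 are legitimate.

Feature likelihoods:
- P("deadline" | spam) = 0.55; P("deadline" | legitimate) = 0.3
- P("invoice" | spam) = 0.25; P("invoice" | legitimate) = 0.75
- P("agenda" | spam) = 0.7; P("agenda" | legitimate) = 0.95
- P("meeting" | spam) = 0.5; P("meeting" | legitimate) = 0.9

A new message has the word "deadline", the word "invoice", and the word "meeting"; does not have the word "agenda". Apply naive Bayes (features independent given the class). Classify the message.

spam: 0.1 × 0.55 × 0.25 × (1−0.7) × 0.5 = 0.0020625
legitimate: 0.9 × 0.3 × 0.75 × (1−0.95) × 0.9 = 0.0091125
Highest score → legitimate.

legitimate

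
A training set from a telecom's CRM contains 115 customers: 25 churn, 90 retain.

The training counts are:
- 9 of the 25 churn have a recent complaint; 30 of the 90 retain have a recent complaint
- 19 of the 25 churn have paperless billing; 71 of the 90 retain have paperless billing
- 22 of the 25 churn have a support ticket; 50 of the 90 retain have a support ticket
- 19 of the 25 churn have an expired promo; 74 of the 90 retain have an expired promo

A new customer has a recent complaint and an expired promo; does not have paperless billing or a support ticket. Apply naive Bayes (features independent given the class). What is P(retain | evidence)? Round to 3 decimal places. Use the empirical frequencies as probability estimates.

0.922

churn: (25/115) × (9/25) × (6/25) × (3/25) × (19/25) ≈ 0.00171297
retain: (90/115) × (30/90) × (19/90) × (40/90) × (74/90) ≈ 0.0201252
P(retain | x) = 0.0201252 / 0.02183817 ≈ 0.922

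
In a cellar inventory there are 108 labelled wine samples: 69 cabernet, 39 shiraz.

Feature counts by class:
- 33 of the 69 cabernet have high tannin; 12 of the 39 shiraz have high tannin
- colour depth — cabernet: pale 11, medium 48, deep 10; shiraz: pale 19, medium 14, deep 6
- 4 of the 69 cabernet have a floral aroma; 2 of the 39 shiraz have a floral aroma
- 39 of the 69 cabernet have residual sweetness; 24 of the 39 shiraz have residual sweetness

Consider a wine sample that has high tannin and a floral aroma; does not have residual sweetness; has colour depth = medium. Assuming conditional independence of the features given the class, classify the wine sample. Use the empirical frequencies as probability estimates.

cabernet

cabernet: (69/108) × (33/69) × (48/69) × (4/69) × (30/69) ≈ 0.00535754
shiraz: (39/108) × (12/39) × (14/39) × (2/39) × (15/39) ≈ 0.000786707
Highest score → cabernet.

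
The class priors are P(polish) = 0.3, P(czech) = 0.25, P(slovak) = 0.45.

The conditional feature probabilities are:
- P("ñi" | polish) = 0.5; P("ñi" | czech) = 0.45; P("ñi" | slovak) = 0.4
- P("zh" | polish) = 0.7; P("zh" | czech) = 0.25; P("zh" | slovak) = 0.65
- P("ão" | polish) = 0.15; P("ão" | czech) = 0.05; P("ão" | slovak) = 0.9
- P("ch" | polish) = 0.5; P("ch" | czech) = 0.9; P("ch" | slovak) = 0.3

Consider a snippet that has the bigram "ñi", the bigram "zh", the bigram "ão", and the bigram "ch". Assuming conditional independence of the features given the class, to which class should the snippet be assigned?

polish: 0.3 × 0.5 × 0.7 × 0.15 × 0.5 = 0.007875
czech: 0.25 × 0.45 × 0.25 × 0.05 × 0.9 = 0.001265625
slovak: 0.45 × 0.4 × 0.65 × 0.9 × 0.3 = 0.03159
Highest score → slovak.

slovak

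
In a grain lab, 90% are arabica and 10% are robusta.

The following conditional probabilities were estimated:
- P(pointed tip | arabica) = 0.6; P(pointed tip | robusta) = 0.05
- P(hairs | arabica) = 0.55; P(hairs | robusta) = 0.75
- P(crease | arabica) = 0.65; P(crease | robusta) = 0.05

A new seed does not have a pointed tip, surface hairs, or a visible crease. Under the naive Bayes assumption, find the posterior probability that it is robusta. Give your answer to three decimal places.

arabica: 0.9 × (1−0.6) × (1−0.55) × (1−0.65) = 0.0567
robusta: 0.1 × (1−0.05) × (1−0.75) × (1−0.05) = 0.0225625
P(robusta | x) = 0.0225625 / 0.0792625 ≈ 0.285

0.285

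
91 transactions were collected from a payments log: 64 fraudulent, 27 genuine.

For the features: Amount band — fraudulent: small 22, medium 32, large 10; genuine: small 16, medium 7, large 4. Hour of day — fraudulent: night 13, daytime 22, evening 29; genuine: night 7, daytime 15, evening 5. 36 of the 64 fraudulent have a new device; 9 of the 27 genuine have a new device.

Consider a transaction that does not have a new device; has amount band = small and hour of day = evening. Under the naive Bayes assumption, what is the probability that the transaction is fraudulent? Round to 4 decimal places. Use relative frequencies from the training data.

0.6883

fraudulent: (64/91) × (22/64) × (29/64) × (28/64) ≈ 0.0479267
genuine: (27/91) × (16/27) × (5/27) × (18/27) ≈ 0.0217067
P(fraudulent | x) = 0.0479267 / 0.0696334 ≈ 0.6883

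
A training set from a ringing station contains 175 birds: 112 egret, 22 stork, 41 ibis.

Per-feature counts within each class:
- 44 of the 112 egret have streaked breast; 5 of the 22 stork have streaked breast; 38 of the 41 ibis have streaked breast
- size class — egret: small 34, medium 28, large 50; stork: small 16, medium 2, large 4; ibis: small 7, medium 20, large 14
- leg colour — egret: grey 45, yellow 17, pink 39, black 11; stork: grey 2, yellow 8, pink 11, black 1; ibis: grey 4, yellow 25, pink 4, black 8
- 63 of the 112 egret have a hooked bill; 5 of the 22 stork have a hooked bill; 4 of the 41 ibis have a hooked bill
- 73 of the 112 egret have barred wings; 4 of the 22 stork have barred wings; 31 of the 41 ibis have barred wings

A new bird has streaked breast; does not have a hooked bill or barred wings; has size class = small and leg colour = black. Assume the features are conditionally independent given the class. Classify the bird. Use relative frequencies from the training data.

egret: (112/175) × (44/112) × (34/112) × (11/112) × (49/112) × (39/112) ≈ 0.00114202
stork: (22/175) × (5/22) × (16/22) × (1/22) × (17/22) × (18/22) ≈ 0.000597149
ibis: (41/175) × (38/41) × (7/41) × (8/41) × (37/41) × (10/41) ≈ 0.00159221
Highest score → ibis.

ibis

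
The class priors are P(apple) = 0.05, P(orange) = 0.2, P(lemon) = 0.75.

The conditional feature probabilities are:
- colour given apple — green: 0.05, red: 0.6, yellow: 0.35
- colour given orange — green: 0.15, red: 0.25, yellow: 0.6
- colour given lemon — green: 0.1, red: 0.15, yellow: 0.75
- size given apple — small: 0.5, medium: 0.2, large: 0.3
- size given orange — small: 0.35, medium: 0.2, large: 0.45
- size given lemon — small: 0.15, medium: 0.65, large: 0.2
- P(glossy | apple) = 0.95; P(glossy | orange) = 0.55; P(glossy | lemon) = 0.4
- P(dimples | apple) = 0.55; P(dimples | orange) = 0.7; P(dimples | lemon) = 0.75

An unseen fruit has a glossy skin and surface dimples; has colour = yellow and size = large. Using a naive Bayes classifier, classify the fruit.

apple: 0.05 × 0.35 × 0.3 × 0.95 × 0.55 = 0.002743125
orange: 0.2 × 0.6 × 0.45 × 0.55 × 0.7 = 0.02079
lemon: 0.75 × 0.75 × 0.2 × 0.4 × 0.75 = 0.03375
Highest score → lemon.

lemon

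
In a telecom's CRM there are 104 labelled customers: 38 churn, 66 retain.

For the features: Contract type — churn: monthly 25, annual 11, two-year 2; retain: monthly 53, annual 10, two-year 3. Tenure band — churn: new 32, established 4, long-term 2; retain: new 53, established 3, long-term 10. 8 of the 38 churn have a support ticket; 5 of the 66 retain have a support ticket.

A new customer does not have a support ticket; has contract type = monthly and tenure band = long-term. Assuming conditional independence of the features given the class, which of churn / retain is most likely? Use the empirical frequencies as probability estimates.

retain

churn: (38/104) × (25/38) × (2/38) × (30/38) ≈ 0.00998828
retain: (66/104) × (53/66) × (10/66) × (61/66) ≈ 0.0713649
Highest score → retain.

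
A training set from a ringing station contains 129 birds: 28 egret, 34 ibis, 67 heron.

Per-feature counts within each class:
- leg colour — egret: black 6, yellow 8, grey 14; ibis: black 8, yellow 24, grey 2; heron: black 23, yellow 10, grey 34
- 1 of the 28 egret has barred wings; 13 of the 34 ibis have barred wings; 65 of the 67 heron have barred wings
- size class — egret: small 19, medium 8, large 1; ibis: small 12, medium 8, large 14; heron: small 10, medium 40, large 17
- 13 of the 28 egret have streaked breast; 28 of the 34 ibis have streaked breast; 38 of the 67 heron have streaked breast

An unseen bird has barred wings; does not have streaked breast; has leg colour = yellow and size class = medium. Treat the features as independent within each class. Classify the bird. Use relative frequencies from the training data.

heron

egret: (28/129) × (8/28) × (1/28) × (8/28) × (15/28) ≈ 0.000339006
ibis: (34/129) × (24/34) × (13/34) × (8/34) × (6/34) ≈ 0.00295372
heron: (67/129) × (10/67) × (65/67) × (40/67) × (29/67) ≈ 0.0194338
Highest score → heron.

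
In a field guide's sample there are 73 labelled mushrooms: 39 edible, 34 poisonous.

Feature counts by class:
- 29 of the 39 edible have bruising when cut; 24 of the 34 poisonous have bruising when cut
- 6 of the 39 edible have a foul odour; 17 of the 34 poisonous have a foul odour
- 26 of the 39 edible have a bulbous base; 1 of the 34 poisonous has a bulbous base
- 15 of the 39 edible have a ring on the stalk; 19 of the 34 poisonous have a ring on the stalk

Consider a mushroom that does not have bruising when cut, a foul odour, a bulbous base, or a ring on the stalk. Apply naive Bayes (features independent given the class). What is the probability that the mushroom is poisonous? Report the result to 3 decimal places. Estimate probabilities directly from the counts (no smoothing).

edible: (39/73) × (10/39) × (33/39) × (13/39) × (24/39) ≈ 0.0237767
poisonous: (34/73) × (10/34) × (17/34) × (33/34) × (15/34) ≈ 0.0293288
P(poisonous | x) = 0.0293288 / 0.0531055 ≈ 0.552

0.552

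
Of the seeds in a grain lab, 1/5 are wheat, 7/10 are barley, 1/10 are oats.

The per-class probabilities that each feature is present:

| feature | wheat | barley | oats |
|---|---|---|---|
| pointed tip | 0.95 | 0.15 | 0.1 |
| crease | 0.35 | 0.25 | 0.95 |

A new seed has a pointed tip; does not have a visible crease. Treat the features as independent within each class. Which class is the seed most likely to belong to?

wheat

wheat: 0.2 × 0.95 × (1−0.35) = 0.1235
barley: 0.7 × 0.15 × (1−0.25) = 0.07875
oats: 0.1 × 0.1 × (1−0.95) = 0.0005
Highest score → wheat.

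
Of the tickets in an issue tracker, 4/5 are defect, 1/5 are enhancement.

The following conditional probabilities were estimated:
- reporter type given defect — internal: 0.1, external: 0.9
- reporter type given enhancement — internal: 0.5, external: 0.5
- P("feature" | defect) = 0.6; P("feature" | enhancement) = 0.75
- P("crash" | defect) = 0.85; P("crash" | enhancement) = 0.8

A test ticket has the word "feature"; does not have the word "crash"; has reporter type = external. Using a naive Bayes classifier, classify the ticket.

defect: 0.8 × 0.9 × 0.6 × (1−0.85) = 0.0648
enhancement: 0.2 × 0.5 × 0.75 × (1−0.8) = 0.015
Highest score → defect.

defect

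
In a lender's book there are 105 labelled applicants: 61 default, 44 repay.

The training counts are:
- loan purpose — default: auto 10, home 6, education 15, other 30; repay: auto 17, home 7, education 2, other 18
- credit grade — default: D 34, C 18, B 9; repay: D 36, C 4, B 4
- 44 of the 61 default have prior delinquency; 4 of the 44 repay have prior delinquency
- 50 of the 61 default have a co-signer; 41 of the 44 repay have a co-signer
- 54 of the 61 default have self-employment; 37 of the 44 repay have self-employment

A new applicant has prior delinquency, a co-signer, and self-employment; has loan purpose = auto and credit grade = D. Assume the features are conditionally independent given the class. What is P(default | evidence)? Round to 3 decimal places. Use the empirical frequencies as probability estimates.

0.746

default: (61/105) × (10/61) × (34/61) × (44/61) × (50/61) × (54/61) ≈ 0.0277835
repay: (44/105) × (17/44) × (36/44) × (4/44) × (41/44) × (37/44) ≈ 0.0094362
P(default | x) = 0.0277835 / 0.0372197 ≈ 0.746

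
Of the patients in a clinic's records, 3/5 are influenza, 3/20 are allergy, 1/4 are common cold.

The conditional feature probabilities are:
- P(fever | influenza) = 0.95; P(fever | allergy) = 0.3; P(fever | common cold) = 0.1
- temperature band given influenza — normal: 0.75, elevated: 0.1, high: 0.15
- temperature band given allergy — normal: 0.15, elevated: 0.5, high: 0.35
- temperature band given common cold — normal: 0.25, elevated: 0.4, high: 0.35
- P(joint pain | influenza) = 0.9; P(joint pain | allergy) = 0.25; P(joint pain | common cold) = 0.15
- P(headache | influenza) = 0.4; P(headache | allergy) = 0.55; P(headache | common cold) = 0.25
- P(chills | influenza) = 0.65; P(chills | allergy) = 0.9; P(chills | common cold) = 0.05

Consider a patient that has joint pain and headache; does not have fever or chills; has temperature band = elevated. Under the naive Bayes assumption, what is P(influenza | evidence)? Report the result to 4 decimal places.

0.0878

influenza: 0.6 × (1−0.95) × 0.1 × 0.9 × 0.4 × (1−0.65) = 0.000378
allergy: 0.15 × (1−0.3) × 0.5 × 0.25 × 0.55 × (1−0.9) = 0.000721875
common cold: 0.25 × (1−0.1) × 0.4 × 0.15 × 0.25 × (1−0.05) = 0.00320625
P(influenza | x) = 0.000378 / 0.004306125 ≈ 0.0878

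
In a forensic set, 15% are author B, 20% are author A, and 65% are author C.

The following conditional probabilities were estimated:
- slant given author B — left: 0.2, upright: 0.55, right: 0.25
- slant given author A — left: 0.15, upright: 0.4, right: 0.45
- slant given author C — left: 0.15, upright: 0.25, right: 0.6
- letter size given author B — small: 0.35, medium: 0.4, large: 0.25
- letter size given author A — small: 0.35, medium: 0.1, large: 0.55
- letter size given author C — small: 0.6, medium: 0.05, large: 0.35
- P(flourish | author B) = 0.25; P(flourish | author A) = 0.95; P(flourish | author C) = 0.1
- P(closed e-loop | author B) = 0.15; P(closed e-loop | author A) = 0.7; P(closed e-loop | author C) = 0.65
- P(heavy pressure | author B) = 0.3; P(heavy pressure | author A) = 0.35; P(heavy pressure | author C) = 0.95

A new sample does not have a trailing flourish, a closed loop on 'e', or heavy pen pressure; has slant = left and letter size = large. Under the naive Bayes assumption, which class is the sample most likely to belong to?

author B: 0.15 × 0.2 × 0.25 × (1−0.25) × (1−0.15) × (1−0.3) = 0.003346875
author A: 0.2 × 0.15 × 0.55 × (1−0.95) × (1−0.7) × (1−0.35) = 0.000160875
author C: 0.65 × 0.15 × 0.35 × (1−0.1) × (1−0.65) × (1−0.95) = 0.00053746875
Highest score → author B.

author B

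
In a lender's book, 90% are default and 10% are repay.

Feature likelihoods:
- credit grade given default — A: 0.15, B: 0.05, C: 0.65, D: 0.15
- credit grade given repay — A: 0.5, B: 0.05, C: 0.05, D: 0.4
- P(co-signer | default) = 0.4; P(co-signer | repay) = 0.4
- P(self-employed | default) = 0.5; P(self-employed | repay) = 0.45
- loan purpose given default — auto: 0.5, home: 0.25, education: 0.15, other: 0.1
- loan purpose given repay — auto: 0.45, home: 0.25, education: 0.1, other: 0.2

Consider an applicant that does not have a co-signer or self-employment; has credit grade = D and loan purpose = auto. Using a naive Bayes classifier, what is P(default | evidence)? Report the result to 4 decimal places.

0.7732

default: 0.9 × 0.15 × (1−0.4) × (1−0.5) × 0.5 = 0.02025
repay: 0.1 × 0.4 × (1−0.4) × (1−0.45) × 0.45 = 0.00594
P(default | x) = 0.02025 / 0.02619 ≈ 0.7732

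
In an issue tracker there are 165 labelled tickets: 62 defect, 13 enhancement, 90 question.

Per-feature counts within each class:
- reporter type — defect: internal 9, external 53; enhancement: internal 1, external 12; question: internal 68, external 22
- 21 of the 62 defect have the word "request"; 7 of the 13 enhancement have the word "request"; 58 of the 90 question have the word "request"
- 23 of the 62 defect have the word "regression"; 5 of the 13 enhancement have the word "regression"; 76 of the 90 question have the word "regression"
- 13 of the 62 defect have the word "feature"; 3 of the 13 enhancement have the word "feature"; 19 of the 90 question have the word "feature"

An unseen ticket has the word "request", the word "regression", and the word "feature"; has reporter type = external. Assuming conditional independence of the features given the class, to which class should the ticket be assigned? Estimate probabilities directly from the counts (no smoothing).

question

defect: (62/165) × (53/62) × (21/62) × (23/62) × (13/62) ≈ 0.00846267
enhancement: (13/165) × (12/13) × (7/13) × (5/13) × (3/13) ≈ 0.00347581
question: (90/165) × (22/90) × (58/90) × (76/90) × (19/90) ≈ 0.0153182
Highest score → question.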